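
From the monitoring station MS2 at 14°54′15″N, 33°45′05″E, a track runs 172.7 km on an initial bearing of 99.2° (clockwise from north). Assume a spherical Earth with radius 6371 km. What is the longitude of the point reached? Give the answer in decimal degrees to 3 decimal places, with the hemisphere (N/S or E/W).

35.336°E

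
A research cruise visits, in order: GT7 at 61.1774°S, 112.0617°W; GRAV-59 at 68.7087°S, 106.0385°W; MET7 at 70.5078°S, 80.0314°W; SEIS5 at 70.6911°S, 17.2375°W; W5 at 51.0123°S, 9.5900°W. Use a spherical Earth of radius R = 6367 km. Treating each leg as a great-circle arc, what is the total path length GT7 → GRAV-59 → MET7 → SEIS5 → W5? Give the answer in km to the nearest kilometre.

6337 km

GT7→GRAV-59: c = 0.138624 rad, d = 882.62 km
GRAV-59→MET7: c = 0.159932 rad, d = 1018.29 km
MET7→SEIS5: c = 0.347860 rad, d = 2214.82 km
SEIS5→W5: c = 0.348913 rad, d = 2221.53 km
Total = 882.62 + 1018.29 + 2214.82 + 2221.53 = 6337.26 km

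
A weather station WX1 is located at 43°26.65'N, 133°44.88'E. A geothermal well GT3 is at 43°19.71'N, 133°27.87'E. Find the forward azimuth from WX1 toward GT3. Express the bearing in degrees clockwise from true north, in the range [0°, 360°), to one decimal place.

240.8°

WX1: φ = +43.44417°, λ = +133.74800°
GT3: φ = +43.32850°, λ = +133.46450°
Δλ = -0.2835°
y = sin Δλ · cos φ₂ = -0.003599
x = cos φ₁ sin φ₂ − sin φ₁ cos φ₂ cos Δλ = -0.002013
θ = atan2(y, x) = -119.2127° → 240.7873° (mod 360°)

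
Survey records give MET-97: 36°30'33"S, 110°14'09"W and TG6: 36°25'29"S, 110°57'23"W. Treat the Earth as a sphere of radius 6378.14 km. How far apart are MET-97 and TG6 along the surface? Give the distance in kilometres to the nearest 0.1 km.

65.2 km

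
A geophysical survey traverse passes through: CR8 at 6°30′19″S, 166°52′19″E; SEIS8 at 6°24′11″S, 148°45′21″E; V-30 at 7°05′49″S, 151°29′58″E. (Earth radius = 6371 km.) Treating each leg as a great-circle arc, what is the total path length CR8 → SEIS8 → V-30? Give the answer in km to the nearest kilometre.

2314 km

CR8: φ = -6.50528°, λ = +166.87194°
SEIS8: φ = -6.40306°, λ = +148.75583°
V-30: φ = -7.09694°, λ = +151.49944°
CR8→SEIS8: c = 0.314170 rad, d = 2001.58 km
SEIS8→V-30: c = 0.049071 rad, d = 312.63 km
Total = 2001.58 + 312.63 = 2314.21 km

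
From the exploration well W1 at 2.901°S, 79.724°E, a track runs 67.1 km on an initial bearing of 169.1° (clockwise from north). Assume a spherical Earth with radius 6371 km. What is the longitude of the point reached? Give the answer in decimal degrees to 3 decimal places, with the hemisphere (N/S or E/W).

δ = d/R = 67.1/6371 = 0.010532 rad
φ₂ = arcsin(sin φ₁ cos δ + cos φ₁ sin δ cos θ)
   = arcsin(-0.05061·0.99994 + 0.99872·0.01053·-0.98196) = -3.49355°
λ₂ = λ₁ + atan2(sin θ sin δ cos φ₁, cos δ − sin φ₁ sin φ₂) = 79.83832°

79.838°E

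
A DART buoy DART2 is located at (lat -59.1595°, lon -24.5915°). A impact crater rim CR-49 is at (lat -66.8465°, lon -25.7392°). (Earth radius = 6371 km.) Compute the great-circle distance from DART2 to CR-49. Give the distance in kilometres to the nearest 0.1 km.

856.7 km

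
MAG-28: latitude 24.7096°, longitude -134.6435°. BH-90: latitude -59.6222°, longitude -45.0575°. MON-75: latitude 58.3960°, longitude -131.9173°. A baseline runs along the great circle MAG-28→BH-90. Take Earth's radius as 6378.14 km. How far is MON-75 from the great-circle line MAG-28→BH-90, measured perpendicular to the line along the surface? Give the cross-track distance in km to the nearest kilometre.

2087 km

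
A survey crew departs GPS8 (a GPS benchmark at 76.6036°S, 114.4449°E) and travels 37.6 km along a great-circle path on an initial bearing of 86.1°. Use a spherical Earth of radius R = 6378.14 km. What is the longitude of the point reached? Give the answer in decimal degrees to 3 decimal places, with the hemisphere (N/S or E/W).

δ = d/R = 37.6/6378.14 = 0.005895 rad
φ₂ = arcsin(sin φ₁ cos δ + cos φ₁ sin δ cos θ)
   = arcsin(-0.97279·0.99998 + 0.23169·0.00590·0.06802) = -76.57647°
λ₂ = λ₁ + atan2(sin θ sin δ cos φ₁, cos δ − sin φ₁ sin φ₂) = 115.89664°

115.897°E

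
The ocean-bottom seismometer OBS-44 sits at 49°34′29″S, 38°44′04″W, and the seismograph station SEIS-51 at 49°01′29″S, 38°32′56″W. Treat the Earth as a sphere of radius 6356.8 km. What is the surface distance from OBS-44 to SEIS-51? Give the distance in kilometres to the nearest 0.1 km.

OBS-44: φ = -49.57472°, λ = -38.73444°
SEIS-51: φ = -49.02472°, λ = -38.54889°
Δφ = 0.5500°,  Δλ = 0.1856°
a = sin²(Δφ/2) + cos φ₁ cos φ₂ sin²(Δλ/2) = 0.000024
c = 2·arcsin(√a) = 0.009829 rad = 0.5632°
d = R·c = 6356.8 × 0.009829 = 62.5 km

62.5 km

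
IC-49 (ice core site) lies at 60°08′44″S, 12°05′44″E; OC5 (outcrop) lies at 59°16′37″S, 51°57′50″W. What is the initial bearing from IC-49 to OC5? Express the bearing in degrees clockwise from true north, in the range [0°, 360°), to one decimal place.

IC-49: φ = -60.14556°, λ = +12.09556°
OC5: φ = -59.27694°, λ = -51.96389°
Δλ = -64.0594°
y = sin Δλ · cos φ₂ = -0.459416
x = cos φ₁ sin φ₂ − sin φ₁ cos φ₂ cos Δλ = -0.234106
θ = atan2(y, x) = -117.0022° → 242.9978° (mod 360°)

243.0°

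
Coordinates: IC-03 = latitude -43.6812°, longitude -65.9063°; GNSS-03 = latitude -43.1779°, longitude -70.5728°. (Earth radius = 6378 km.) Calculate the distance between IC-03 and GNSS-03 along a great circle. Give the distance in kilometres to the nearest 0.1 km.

Δφ = 0.5033°,  Δλ = -4.6665°
a = sin²(Δφ/2) + cos φ₁ cos φ₂ sin²(Δλ/2) = 0.000893
c = 2·arcsin(√a) = 0.059788 rad = 3.4256°
d = R·c = 6378 × 0.059788 = 381.3 km

381.3 km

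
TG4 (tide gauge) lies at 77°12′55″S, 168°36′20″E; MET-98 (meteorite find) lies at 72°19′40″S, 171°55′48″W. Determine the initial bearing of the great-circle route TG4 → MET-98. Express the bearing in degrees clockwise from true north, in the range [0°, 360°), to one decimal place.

TG4: φ = -77.21528°, λ = +168.60556°
MET-98: φ = -72.32778°, λ = -171.93000°
Δλ = 19.4644°
y = sin Δλ · cos φ₂ = 0.101157
x = cos φ₁ sin φ₂ − sin φ₁ cos φ₂ cos Δλ = 0.068280
θ = atan2(y, x) = 55.9809° → 55.9809° (mod 360°)

56.0°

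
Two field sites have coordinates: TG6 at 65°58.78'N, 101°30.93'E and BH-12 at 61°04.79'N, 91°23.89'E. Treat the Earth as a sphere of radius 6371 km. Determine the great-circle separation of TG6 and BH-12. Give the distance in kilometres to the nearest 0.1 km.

738.8 km

TG6: φ = +65.97967°, λ = +101.51550°
BH-12: φ = +61.07983°, λ = +91.39817°
Δφ = -4.8998°,  Δλ = -10.1173°
a = sin²(Δφ/2) + cos φ₁ cos φ₂ sin²(Δλ/2) = 0.003358
c = 2·arcsin(√a) = 0.115957 rad = 6.6438°
d = R·c = 6371 × 0.115957 = 738.8 km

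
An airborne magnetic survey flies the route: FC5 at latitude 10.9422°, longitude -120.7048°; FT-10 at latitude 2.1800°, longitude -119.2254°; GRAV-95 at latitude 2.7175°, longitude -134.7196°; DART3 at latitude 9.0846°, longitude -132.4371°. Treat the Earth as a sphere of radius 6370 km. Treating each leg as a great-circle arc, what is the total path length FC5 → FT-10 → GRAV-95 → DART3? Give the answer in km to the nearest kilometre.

3461 km

FC5→FT-10: c = 0.155061 rad, d = 987.74 km
FT-10→GRAV-95: c = 0.270338 rad, d = 1722.05 km
GRAV-95→DART3: c = 0.117973 rad, d = 751.49 km
Total = 987.74 + 1722.05 + 751.49 = 3461.29 km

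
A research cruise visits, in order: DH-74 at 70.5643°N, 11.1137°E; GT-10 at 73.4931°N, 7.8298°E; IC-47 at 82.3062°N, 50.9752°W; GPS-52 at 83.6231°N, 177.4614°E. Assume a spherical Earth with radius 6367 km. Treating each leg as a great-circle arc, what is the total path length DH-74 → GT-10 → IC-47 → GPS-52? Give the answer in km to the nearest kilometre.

3338 km

DH-74→GT-10: c = 0.054070 rad, d = 344.27 km
GT-10→IC-47: c = 0.246154 rad, d = 1567.26 km
IC-47→GPS-52: c = 0.224071 rad, d = 1426.66 km
Total = 344.27 + 1567.26 + 1426.66 = 3338.19 km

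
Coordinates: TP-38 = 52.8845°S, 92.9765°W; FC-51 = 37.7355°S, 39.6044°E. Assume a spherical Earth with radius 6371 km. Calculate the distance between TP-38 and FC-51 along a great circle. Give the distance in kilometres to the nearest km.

Δφ = 15.1490°,  Δλ = 132.5809°
a = sin²(Δφ/2) + cos φ₁ cos φ₂ sin²(Δλ/2) = 0.417431
c = 2·arcsin(√a) = 1.404899 rad = 80.4948°
d = R·c = 6371 × 1.404899 = 8950.6 km

8951 km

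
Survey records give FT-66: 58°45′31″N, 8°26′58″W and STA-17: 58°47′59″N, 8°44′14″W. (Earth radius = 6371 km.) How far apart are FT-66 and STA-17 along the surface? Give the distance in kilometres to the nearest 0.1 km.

FT-66: φ = +58.75861°, λ = -8.44944°
STA-17: φ = +58.79972°, λ = -8.73722°
Δφ = 0.0411°,  Δλ = -0.2878°
a = sin²(Δφ/2) + cos φ₁ cos φ₂ sin²(Δλ/2) = 0.000002
c = 2·arcsin(√a) = 0.002701 rad = 0.1547°
d = R·c = 6371 × 0.002701 = 17.2 km

17.2 km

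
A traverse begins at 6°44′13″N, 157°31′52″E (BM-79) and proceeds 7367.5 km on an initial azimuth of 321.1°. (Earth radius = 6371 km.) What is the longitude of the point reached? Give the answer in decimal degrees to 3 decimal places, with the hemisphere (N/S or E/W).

96.352°E

BM-79: φ = +6.73694°, λ = +157.53111°
δ = d/R = 7367.5/6371 = 1.156412 rad
φ₂ = arcsin(sin φ₁ cos δ + cos φ₁ sin δ cos θ)
   = arcsin(0.11731·0.40263 + 0.99310·0.91536·0.77824) = 48.99827°
λ₂ = λ₁ + atan2(sin θ sin δ cos φ₁, cos δ − sin φ₁ sin φ₂) = 96.35175°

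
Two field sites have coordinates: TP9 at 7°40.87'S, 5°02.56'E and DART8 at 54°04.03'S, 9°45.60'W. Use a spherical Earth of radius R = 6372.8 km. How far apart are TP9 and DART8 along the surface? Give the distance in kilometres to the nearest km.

5327 km

TP9: φ = -7.68117°, λ = +5.04267°
DART8: φ = -54.06717°, λ = -9.76000°
Δφ = -46.3860°,  Δλ = -14.8027°
a = sin²(Δφ/2) + cos φ₁ cos φ₂ sin²(Δλ/2) = 0.164752
c = 2·arcsin(√a) = 0.835921 rad = 47.8947°
d = R·c = 6372.8 × 0.835921 = 5327.2 km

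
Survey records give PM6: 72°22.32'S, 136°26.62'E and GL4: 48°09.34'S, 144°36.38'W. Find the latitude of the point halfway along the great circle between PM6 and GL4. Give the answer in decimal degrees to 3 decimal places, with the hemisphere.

65.225°S

PM6: φ = -72.37200°, λ = +136.44367°
GL4: φ = -48.15567°, λ = -144.60633°
Bx = cos φ₂ cos Δλ = 0.127862,  By = cos φ₂ sin Δλ = 0.654741
φₘ = atan2(sin φ₁ + sin φ₂, √((cos φ₁ + Bx)² + By²)) = -65.22467°
λₘ = λ₁ + atan2(By, cos φ₁ + Bx) = -166.89379°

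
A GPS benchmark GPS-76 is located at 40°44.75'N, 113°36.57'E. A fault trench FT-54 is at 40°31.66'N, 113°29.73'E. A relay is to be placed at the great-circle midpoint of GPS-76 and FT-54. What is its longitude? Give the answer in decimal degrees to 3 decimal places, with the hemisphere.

113.552°E

GPS-76: φ = +40.74583°, λ = +113.60950°
FT-54: φ = +40.52767°, λ = +113.49550°
Bx = cos φ₂ cos Δλ = 0.760091,  By = cos φ₂ sin Δλ = -0.001512
φₘ = atan2(sin φ₁ + sin φ₂, √((cos φ₁ + Bx)² + By²)) = 40.63676°
λₘ = λ₁ + atan2(By, cos φ₁ + Bx) = 113.55241°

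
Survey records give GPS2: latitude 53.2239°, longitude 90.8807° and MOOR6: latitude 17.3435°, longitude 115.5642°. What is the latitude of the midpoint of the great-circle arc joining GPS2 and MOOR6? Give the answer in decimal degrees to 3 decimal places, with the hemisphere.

35.884°N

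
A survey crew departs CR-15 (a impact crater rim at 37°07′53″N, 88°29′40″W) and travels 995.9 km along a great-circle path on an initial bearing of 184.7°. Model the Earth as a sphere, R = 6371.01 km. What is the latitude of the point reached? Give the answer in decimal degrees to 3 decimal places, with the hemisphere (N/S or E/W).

28.202°N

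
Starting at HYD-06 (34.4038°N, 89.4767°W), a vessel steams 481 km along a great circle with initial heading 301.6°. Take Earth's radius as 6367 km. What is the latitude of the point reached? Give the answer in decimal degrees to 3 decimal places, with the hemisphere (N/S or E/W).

δ = d/R = 481/6367 = 0.075546 rad
φ₂ = arcsin(sin φ₁ cos δ + cos φ₁ sin δ cos θ)
   = arcsin(0.56502·0.99715 + 0.82508·0.07547·0.52399) = 36.58678°
λ₂ = λ₁ + atan2(sin θ sin δ cos φ₁, cos δ − sin φ₁ sin φ₂) = -94.06862°

36.587°N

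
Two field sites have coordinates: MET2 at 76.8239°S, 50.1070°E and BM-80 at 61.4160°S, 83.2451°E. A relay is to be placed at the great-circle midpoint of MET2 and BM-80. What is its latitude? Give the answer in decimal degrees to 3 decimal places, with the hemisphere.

69.814°S

Bx = cos φ₂ cos Δλ = 0.400630,  By = cos φ₂ sin Δλ = 0.261547
φₘ = atan2(sin φ₁ + sin φ₂, √((cos φ₁ + Bx)² + By²)) = -69.81386°
λₘ = λ₁ + atan2(By, cos φ₁ + Bx) = 72.69898°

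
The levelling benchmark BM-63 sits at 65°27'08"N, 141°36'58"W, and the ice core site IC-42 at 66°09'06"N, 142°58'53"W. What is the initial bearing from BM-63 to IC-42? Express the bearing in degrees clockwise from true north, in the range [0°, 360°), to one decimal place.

BM-63: φ = +65.45222°, λ = -141.61611°
IC-42: φ = +66.15167°, λ = -142.98139°
Δλ = -1.3653°
y = sin Δλ · cos φ₂ = -0.009633
x = cos φ₁ sin φ₂ − sin φ₁ cos φ₂ cos Δλ = 0.012312
θ = atan2(y, x) = -38.0417° → 321.9583° (mod 360°)

322.0°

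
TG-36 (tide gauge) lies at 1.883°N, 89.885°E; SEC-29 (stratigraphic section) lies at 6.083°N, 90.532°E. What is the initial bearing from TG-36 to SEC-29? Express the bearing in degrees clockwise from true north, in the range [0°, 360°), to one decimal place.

Δλ = 0.6470°
y = sin Δλ · cos φ₂ = 0.011228
x = cos φ₁ sin φ₂ − sin φ₁ cos φ₂ cos Δλ = 0.073240
θ = atan2(y, x) = 8.7161° → 8.7161° (mod 360°)

8.7°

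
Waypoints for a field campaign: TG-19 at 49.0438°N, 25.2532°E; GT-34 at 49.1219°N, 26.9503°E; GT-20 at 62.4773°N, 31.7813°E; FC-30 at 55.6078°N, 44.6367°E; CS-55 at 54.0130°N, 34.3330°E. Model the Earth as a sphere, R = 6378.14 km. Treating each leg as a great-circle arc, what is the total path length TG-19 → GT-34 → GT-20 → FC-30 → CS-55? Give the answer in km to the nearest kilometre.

TG-19→GT-34: c = 0.019448 rad, d = 124.04 km
GT-34→GT-20: c = 0.237702 rad, d = 1516.10 km
GT-20→FC-30: c = 0.165849 rad, d = 1057.81 km
FC-30→CS-55: c = 0.107195 rad, d = 683.71 km
Total = 124.04 + 1516.10 + 1057.81 + 683.71 = 3381.65 km

3382 km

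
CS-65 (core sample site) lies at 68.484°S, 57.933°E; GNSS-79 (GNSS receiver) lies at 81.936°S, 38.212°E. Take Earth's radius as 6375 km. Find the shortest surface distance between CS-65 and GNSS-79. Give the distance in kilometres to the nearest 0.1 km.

1577.3 km

Δφ = -13.4520°,  Δλ = -19.7210°
a = sin²(Δφ/2) + cos φ₁ cos φ₂ sin²(Δλ/2) = 0.015226
c = 2·arcsin(√a) = 0.247420 rad = 14.1761°
d = R·c = 6375 × 0.247420 = 1577.3 km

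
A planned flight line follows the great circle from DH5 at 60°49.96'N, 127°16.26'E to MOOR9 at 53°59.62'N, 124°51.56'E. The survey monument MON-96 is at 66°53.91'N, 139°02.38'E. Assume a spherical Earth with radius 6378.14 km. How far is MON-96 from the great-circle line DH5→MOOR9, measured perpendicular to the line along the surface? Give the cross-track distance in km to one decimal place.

352.9 km

DH5: φ = +60.83267°, λ = +127.27100°
MOOR9: φ = +53.99367°, λ = +124.85933°
MON-96: φ = +66.89850°, λ = +139.03967°
δ₁₃ = central angle DH5→MON-96 = 0.138809 rad  (haversine)
θ₁₃ = bearing DH5→MON-96 = 35.336°,  θ₁₂ = bearing DH5→MOOR9 = 191.779°
dₓₜ = R·arcsin(sin δ₁₃ · sin(θ₁₃ − θ₁₂)) = 6378.14·arcsin(0.13836·sin(-156.443°)) = -352.885 km
|dₓₜ| = 352.885 km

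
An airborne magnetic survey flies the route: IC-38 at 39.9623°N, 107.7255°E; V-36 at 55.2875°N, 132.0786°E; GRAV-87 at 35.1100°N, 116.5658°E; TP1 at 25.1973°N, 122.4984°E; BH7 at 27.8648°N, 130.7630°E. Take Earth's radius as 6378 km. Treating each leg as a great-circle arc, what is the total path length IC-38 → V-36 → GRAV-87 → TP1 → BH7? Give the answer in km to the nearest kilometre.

IC-38→V-36: c = 0.388166 rad, d = 2475.72 km
V-36→GRAV-87: c = 0.398464 rad, d = 2541.40 km
GRAV-87→TP1: c = 0.194695 rad, d = 1241.76 km
TP1→BH7: c = 0.137155 rad, d = 874.78 km
Total = 2475.72 + 2541.40 + 1241.76 + 874.78 = 7133.67 km

7134 km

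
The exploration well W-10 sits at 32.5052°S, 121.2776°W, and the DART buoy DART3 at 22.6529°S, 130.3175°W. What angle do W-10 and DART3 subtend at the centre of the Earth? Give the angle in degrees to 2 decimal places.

Δφ = 9.8523°,  Δλ = -9.0399°
a = sin²(Δφ/2) + cos φ₁ cos φ₂ sin²(Δλ/2) = 0.012207
c = 2·arcsin(√a) = 0.221426 rad = 12.6868°

12.69°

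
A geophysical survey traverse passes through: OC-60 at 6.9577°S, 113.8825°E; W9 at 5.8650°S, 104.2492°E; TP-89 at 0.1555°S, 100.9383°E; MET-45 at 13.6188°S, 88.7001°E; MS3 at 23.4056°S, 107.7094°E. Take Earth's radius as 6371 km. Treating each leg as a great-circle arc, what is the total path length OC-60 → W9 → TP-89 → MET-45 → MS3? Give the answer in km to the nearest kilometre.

OC-60→W9: c = 0.168161 rad, d = 1071.35 km
W9→TP-89: c = 0.115140 rad, d = 733.56 km
TP-89→MET-45: c = 0.316171 rad, d = 2014.32 km
MET-45→MS3: c = 0.357407 rad, d = 2277.04 km
Total = 1071.35 + 733.56 + 2014.32 + 2277.04 = 6096.27 km

6096 km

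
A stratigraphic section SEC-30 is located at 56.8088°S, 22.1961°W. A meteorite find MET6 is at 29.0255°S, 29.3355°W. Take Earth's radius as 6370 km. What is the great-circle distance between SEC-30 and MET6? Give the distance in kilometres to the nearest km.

3139 km

Δφ = 27.7833°,  Δλ = -7.1394°
a = sin²(Δφ/2) + cos φ₁ cos φ₂ sin²(Δλ/2) = 0.059497
c = 2·arcsin(√a) = 0.492813 rad = 28.2361°
d = R·c = 6370 × 0.492813 = 3139.2 km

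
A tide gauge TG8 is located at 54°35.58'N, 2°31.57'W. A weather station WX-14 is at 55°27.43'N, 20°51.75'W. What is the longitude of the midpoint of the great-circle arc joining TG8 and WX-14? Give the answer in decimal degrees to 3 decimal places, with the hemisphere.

11.595°W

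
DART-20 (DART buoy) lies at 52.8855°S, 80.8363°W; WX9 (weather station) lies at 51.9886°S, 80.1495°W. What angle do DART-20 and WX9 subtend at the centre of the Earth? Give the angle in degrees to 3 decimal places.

0.990°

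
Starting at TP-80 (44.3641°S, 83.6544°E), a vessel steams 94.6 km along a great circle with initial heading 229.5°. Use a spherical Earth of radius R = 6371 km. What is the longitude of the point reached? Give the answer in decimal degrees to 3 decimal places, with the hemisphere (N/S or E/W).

82.741°E

δ = d/R = 94.6/6371 = 0.014849 rad
φ₂ = arcsin(sin φ₁ cos δ + cos φ₁ sin δ cos θ)
   = arcsin(-0.69922·0.99989 + 0.71491·0.01485·-0.64945) = -44.91301°
λ₂ = λ₁ + atan2(sin θ sin δ cos φ₁, cos δ − sin φ₁ sin φ₂) = 82.74090°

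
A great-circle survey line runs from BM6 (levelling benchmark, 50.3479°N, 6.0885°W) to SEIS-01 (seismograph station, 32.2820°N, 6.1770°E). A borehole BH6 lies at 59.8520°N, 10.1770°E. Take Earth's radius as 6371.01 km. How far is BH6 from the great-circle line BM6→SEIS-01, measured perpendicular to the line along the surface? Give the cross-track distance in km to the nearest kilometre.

δ₁₃ = central angle BM6→BH6 = 0.230965 rad  (haversine)
θ₁₃ = bearing BM6→BH6 = 37.916°,  θ₁₂ = bearing BM6→SEIS-01 = 148.687°
dₓₜ = R·arcsin(sin δ₁₃ · sin(θ₁₃ − θ₁₂)) = 6371.01·arcsin(0.22892·sin(-110.772°)) = -1374.270 km
|dₓₜ| = 1374.270 km

1374 km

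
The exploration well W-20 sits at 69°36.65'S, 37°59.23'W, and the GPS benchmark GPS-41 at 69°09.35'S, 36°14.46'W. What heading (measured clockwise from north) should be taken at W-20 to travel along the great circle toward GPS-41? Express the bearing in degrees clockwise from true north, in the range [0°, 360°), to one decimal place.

W-20: φ = -69.61083°, λ = -37.98717°
GPS-41: φ = -69.15583°, λ = -36.24100°
Δλ = 1.7462°
y = sin Δλ · cos φ₂ = 0.010843
x = cos φ₁ sin φ₂ − sin φ₁ cos φ₂ cos Δλ = 0.007786
θ = atan2(y, x) = 54.3173° → 54.3173° (mod 360°)

54.3°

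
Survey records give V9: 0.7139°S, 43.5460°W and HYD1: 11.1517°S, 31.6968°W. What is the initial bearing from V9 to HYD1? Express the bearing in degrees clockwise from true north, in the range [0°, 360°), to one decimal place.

Δλ = 11.8492°
y = sin Δλ · cos φ₂ = 0.201459
x = cos φ₁ sin φ₂ − sin φ₁ cos φ₂ cos Δλ = -0.181428
θ = atan2(y, x) = 132.0053° → 132.0053° (mod 360°)

132.0°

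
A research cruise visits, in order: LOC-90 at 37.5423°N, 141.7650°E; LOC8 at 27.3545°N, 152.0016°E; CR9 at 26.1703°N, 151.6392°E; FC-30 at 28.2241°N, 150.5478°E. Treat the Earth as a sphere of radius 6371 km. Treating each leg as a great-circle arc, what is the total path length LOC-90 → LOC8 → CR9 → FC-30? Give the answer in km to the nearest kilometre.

LOC-90→LOC8: c = 0.232804 rad, d = 1483.19 km
LOC8→CR9: c = 0.021426 rad, d = 136.50 km
CR9→FC-30: c = 0.039647 rad, d = 252.59 km
Total = 1483.19 + 136.50 + 252.59 = 1872.29 km

1872 km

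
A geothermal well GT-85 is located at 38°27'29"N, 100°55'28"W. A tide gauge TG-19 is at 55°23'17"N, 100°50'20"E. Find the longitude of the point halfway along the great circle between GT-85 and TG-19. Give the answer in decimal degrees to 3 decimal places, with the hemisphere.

GT-85: φ = +38.45806°, λ = -100.92444°
TG-19: φ = +55.38806°, λ = +100.83889°
Bx = cos φ₂ cos Δλ = -0.527529,  By = cos φ₂ sin Δλ = -0.210605
φₘ = atan2(sin φ₁ + sin φ₂, √((cos φ₁ + Bx)² + By²)) = 77.09253°
λₘ = λ₁ + atan2(By, cos φ₁ + Bx) = -140.41892°

140.419°W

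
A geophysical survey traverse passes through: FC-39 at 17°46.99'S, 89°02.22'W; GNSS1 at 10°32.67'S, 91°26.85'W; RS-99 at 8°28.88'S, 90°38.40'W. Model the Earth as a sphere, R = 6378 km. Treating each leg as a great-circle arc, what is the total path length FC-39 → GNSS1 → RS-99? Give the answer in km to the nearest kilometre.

FC-39: φ = -17.78317°, λ = -89.03700°
GNSS1: φ = -10.54450°, λ = -91.44750°
RS-99: φ = -8.48133°, λ = -90.64000°
FC-39→GNSS1: c = 0.132751 rad, d = 846.68 km
GNSS1→RS-99: c = 0.038598 rad, d = 246.18 km
Total = 846.68 + 246.18 = 1092.87 km

1093 km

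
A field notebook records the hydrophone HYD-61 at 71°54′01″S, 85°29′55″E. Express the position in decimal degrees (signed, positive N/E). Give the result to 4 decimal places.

lat: 71.9003° S → -71.9003°
lon: 85.4986° E → +85.4986°

-71.9003°, +85.4986°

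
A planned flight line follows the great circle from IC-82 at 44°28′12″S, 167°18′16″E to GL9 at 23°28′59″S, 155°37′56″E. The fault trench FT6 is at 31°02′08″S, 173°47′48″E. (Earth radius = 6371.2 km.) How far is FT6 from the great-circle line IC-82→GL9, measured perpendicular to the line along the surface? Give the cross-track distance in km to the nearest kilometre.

IC-82: φ = -44.47000°, λ = +167.30444°
GL9: φ = -23.48306°, λ = +155.63222°
FT6: φ = -31.03556°, λ = +173.79667°
δ₁₃ = central angle IC-82→FT6 = 0.250796 rad  (haversine)
θ₁₃ = bearing IC-82→FT6 = 22.978°,  θ₁₂ = bearing IC-82→GL9 = 331.718°
dₓₜ = R·arcsin(sin δ₁₃ · sin(θ₁₃ − θ₁₂)) = 6371.2·arcsin(0.24818·sin(-308.739°)) = 1241.150 km
|dₓₜ| = 1241.150 km

1241 km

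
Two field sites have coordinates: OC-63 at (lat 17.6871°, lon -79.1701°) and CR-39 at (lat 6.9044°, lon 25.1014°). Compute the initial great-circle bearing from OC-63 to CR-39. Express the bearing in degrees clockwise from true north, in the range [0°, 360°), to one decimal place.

78.9°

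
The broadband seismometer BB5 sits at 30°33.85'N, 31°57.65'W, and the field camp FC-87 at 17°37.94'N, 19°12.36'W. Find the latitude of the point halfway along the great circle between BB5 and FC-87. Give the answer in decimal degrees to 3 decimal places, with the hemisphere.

BB5: φ = +30.56417°, λ = -31.96083°
FC-87: φ = +17.63233°, λ = -19.20600°
Bx = cos φ₂ cos Δλ = 0.929503,  By = cos φ₂ sin Δλ = 0.210407
φₘ = atan2(sin φ₁ + sin φ₂, √((cos φ₁ + Bx)² + By²)) = 24.23074°
λₘ = λ₁ + atan2(By, cos φ₁ + Bx) = -25.25879°

24.231°N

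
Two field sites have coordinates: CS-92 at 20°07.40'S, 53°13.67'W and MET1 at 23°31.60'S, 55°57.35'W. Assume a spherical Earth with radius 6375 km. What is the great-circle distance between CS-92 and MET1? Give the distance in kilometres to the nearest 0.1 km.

472.0 km

CS-92: φ = -20.12333°, λ = -53.22783°
MET1: φ = -23.52667°, λ = -55.95583°
Δφ = -3.4033°,  Δλ = -2.7280°
a = sin²(Δφ/2) + cos φ₁ cos φ₂ sin²(Δλ/2) = 0.001370
c = 2·arcsin(√a) = 0.074034 rad = 4.2418°
d = R·c = 6375 × 0.074034 = 472.0 km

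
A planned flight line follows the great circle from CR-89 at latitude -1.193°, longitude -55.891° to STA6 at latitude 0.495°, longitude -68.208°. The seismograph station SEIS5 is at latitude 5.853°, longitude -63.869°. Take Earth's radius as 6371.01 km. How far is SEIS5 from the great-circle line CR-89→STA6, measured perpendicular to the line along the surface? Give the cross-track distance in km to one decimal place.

δ₁₃ = central angle CR-89→SEIS5 = 0.185620 rad  (haversine)
θ₁₃ = bearing CR-89→SEIS5 = 311.573°,  θ₁₂ = bearing CR-89→STA6 = 277.736°
dₓₜ = R·arcsin(sin δ₁₃ · sin(θ₁₃ − θ₁₂)) = 6371.01·arcsin(0.18456·sin(33.837°)) = 655.879 km
|dₓₜ| = 655.879 km

655.9 km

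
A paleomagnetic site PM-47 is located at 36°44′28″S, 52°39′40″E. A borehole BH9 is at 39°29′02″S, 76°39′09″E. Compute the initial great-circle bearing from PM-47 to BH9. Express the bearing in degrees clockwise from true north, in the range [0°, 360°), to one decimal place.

105.6°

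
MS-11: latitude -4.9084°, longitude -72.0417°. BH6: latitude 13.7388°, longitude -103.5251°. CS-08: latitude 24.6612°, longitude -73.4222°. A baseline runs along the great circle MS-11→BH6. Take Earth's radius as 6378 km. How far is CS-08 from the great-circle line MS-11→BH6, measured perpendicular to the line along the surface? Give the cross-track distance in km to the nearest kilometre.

δ₁₃ = central angle MS-11→CS-08 = 0.516619 rad  (haversine)
θ₁₃ = bearing MS-11→CS-08 = 357.459°,  θ₁₂ = bearing MS-11→BH6 = 301.222°
dₓₜ = R·arcsin(sin δ₁₃ · sin(θ₁₃ − θ₁₂)) = 6378·arcsin(0.49394·sin(56.237°)) = 2698.877 km
|dₓₜ| = 2698.877 km

2699 km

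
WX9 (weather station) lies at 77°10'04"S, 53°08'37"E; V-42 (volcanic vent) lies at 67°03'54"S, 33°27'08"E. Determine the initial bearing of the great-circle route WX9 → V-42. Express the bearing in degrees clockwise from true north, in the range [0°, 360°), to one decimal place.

WX9: φ = -77.16778°, λ = +53.14361°
V-42: φ = -67.06500°, λ = +33.45222°
Δλ = -19.6914°
y = sin Δλ · cos φ₂ = -0.131306
x = cos φ₁ sin φ₂ − sin φ₁ cos φ₂ cos Δλ = 0.153195
θ = atan2(y, x) = -40.6005° → 319.3995° (mod 360°)

319.4°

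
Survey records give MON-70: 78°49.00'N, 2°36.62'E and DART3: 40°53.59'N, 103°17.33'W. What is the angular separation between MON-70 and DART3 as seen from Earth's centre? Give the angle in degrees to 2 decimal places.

MON-70: φ = +78.81667°, λ = +2.61033°
DART3: φ = +40.89317°, λ = -103.28883°
Δφ = -37.9235°,  Δλ = -105.8992°
a = sin²(Δφ/2) + cos φ₁ cos φ₂ sin²(Δλ/2) = 0.198972
c = 2·arcsin(√a) = 0.924722 rad = 52.9827°

52.98°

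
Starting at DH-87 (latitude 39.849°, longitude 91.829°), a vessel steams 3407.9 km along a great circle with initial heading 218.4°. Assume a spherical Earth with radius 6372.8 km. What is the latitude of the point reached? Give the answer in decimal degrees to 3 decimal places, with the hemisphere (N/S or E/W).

δ = d/R = 3407.9/6372.8 = 0.534757 rad
φ₂ = arcsin(sin φ₁ cos δ + cos φ₁ sin δ cos θ)
   = arcsin(0.64077·0.86039 + 0.76774·0.50963·-0.78369) = 14.16296°
λ₂ = λ₁ + atan2(sin θ sin δ cos φ₁, cos δ − sin φ₁ sin φ₂) = 72.77370°

14.163°N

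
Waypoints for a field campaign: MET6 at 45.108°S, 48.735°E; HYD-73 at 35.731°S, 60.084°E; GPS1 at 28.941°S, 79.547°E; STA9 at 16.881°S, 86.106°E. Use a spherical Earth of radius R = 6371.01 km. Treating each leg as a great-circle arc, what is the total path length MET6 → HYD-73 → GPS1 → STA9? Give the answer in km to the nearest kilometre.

MET6→HYD-73: c = 0.222109 rad, d = 1415.06 km
HYD-73→GPS1: c = 0.309808 rad, d = 1973.79 km
GPS1→STA9: c = 0.235283 rad, d = 1498.99 km
Total = 1415.06 + 1973.79 + 1498.99 = 4887.84 km

4888 km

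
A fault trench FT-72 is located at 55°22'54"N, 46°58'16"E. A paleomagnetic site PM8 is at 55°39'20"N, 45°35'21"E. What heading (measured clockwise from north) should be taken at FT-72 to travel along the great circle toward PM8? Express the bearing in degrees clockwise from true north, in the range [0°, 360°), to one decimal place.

289.9°

FT-72: φ = +55.38167°, λ = +46.97111°
PM8: φ = +55.65556°, λ = +45.58917°
Δλ = -1.3819°
y = sin Δλ · cos φ₂ = -0.013606
x = cos φ₁ sin φ₂ − sin φ₁ cos φ₂ cos Δλ = 0.004915
θ = atan2(y, x) = -70.1374° → 289.8626° (mod 360°)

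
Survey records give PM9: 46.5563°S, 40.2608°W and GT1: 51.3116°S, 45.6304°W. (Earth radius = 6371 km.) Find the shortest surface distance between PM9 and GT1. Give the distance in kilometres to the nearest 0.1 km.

658.0 km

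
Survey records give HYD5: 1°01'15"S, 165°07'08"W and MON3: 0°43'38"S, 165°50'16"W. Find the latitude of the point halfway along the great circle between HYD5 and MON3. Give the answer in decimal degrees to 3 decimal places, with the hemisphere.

HYD5: φ = -1.02083°, λ = -165.11889°
MON3: φ = -0.72722°, λ = -165.83778°
Bx = cos φ₂ cos Δλ = 0.999841,  By = cos φ₂ sin Δλ = -0.012546
φₘ = atan2(sin φ₁ + sin φ₂, √((cos φ₁ + Bx)² + By²)) = -0.87404°
λₘ = λ₁ + atan2(By, cos φ₁ + Bx) = -165.47835°

0.874°S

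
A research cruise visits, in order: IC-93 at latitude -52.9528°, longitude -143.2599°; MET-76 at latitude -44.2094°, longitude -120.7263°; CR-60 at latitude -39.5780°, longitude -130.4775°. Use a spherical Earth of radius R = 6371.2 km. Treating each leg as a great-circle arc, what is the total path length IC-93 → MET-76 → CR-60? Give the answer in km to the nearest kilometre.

2866 km

IC-93→MET-76: c = 0.299753 rad, d = 1909.79 km
MET-76→CR-60: c = 0.150122 rad, d = 956.46 km
Total = 1909.79 + 956.46 = 2866.24 km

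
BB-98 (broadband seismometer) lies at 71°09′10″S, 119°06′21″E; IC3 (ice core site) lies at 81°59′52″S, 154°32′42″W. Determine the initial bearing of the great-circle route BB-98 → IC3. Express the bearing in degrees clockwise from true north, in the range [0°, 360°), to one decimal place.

156.0°

BB-98: φ = -71.15278°, λ = +119.10583°
IC3: φ = -81.99778°, λ = -154.54500°
Δλ = 86.3492°
y = sin Δλ · cos φ₂ = 0.138929
x = cos φ₁ sin φ₂ − sin φ₁ cos φ₂ cos Δλ = -0.311511
θ = atan2(y, x) = 155.9639° → 155.9639° (mod 360°)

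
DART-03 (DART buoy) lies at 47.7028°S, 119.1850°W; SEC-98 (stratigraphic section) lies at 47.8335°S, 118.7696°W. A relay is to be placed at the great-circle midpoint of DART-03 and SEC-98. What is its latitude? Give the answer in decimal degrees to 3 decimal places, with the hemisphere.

Bx = cos φ₂ cos Δλ = 0.671270,  By = cos φ₂ sin Δλ = 0.004867
φₘ = atan2(sin φ₁ + sin φ₂, √((cos φ₁ + Bx)² + By²)) = -47.76834°
λₘ = λ₁ + atan2(By, cos φ₁ + Bx) = -118.97756°

47.768°S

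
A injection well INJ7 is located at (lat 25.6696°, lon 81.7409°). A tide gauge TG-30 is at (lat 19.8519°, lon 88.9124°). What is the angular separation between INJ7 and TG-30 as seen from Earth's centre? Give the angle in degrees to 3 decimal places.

8.804°

Δφ = -5.8177°,  Δλ = 7.1715°
a = sin²(Δφ/2) + cos φ₁ cos φ₂ sin²(Δλ/2) = 0.005891
c = 2·arcsin(√a) = 0.153660 rad = 8.8041°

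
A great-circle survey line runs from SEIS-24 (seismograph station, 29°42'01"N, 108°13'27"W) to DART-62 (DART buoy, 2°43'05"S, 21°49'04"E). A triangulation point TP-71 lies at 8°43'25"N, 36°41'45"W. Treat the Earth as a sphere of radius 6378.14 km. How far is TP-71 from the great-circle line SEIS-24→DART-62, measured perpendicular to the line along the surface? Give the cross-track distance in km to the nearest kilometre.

SEIS-24: φ = +29.70028°, λ = -108.22417°
DART-62: φ = -2.71806°, λ = +21.81778°
TP-71: φ = +8.72361°, λ = -36.69583°
δ₁₃ = central angle SEIS-24→TP-71 = 1.216239 rad  (haversine)
θ₁₃ = bearing SEIS-24→TP-71 = 91.431°,  θ₁₂ = bearing SEIS-24→DART-62 = 70.075°
dₓₜ = R·arcsin(sin δ₁₃ · sin(θ₁₃ − θ₁₂)) = 6378.14·arcsin(0.93780·sin(21.356°)) = 2222.981 km
|dₓₜ| = 2222.981 km

2223 km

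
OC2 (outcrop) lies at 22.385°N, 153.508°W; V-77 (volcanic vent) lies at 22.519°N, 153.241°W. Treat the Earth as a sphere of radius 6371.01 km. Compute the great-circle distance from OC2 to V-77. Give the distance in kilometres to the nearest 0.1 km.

31.2 km

Δφ = 0.1340°,  Δλ = 0.2670°
a = sin²(Δφ/2) + cos φ₁ cos φ₂ sin²(Δλ/2) = 0.000006
c = 2·arcsin(√a) = 0.004901 rad = 0.2808°
d = R·c = 6371.01 × 0.004901 = 31.2 km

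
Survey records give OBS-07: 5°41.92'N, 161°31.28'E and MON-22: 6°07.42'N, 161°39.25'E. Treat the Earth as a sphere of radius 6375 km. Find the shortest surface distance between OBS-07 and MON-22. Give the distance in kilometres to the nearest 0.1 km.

49.5 km

OBS-07: φ = +5.69867°, λ = +161.52133°
MON-22: φ = +6.12367°, λ = +161.65417°
Δφ = 0.4250°,  Δλ = 0.1328°
a = sin²(Δφ/2) + cos φ₁ cos φ₂ sin²(Δλ/2) = 0.000015
c = 2·arcsin(√a) = 0.007768 rad = 0.4451°
d = R·c = 6375 × 0.007768 = 49.5 km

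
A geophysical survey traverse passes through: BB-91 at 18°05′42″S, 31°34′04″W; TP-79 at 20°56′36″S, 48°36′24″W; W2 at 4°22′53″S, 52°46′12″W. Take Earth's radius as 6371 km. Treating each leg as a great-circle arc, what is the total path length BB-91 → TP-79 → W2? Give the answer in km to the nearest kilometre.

3708 km

BB-91: φ = -18.09500°, λ = -31.56778°
TP-79: φ = -20.94333°, λ = -48.60667°
W2: φ = -4.38139°, λ = -52.77000°
BB-91→TP-79: c = 0.284515 rad, d = 1812.64 km
TP-79→W2: c = 0.297560 rad, d = 1895.75 km
Total = 1812.64 + 1895.75 = 3708.40 km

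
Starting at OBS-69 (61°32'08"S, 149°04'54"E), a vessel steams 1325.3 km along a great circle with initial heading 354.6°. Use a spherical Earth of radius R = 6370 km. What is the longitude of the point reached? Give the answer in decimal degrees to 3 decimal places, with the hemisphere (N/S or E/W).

OBS-69: φ = -61.53556°, λ = +149.08167°
δ = d/R = 1325.3/6370 = 0.208053 rad
φ₂ = arcsin(sin φ₁ cos δ + cos φ₁ sin δ cos θ)
   = arcsin(-0.87911·0.97843 + 0.47661·0.20656·0.99556) = -49.65363°
λ₂ = λ₁ + atan2(sin θ sin δ cos φ₁, cos δ − sin φ₁ sin φ₂) = 147.36108°

147.361°E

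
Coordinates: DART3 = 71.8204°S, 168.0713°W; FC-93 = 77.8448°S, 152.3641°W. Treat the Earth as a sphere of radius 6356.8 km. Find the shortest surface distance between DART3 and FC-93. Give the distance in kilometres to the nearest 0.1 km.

803.4 km

Δφ = -6.0244°,  Δλ = 15.7072°
a = sin²(Δφ/2) + cos φ₁ cos φ₂ sin²(Δλ/2) = 0.003988
c = 2·arcsin(√a) = 0.126384 rad = 7.2413°
d = R·c = 6356.8 × 0.126384 = 803.4 km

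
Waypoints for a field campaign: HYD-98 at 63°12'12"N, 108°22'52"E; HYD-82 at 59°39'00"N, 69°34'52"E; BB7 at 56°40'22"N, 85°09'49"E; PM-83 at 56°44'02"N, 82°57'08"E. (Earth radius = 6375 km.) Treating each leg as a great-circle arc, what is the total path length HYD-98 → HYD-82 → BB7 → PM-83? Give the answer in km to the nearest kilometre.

HYD-98: φ = +63.20333°, λ = +108.38111°
HYD-82: φ = +59.65000°, λ = +69.58111°
BB7: φ = +56.67278°, λ = +85.16361°
PM-83: φ = +56.73389°, λ = +82.95222°
HYD-98→HYD-82: c = 0.324494 rad, d = 2068.65 km
HYD-82→BB7: c = 0.152156 rad, d = 970.00 km
BB7→PM-83: c = 0.021214 rad, d = 135.24 km
Total = 2068.65 + 970.00 + 135.24 = 3173.89 km

3174 km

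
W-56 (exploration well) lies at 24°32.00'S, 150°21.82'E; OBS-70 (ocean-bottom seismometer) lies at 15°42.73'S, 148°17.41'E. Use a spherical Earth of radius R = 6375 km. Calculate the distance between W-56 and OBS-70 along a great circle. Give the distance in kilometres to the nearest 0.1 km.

1005.0 km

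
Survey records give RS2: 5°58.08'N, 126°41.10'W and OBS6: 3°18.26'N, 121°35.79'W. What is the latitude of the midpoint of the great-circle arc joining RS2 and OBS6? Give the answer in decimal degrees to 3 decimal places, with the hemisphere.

4.641°N

RS2: φ = +5.96800°, λ = -126.68500°
OBS6: φ = +3.30433°, λ = -121.59650°
Bx = cos φ₂ cos Δλ = 0.994403,  By = cos φ₂ sin Δλ = 0.088547
φₘ = atan2(sin φ₁ + sin φ₂, √((cos φ₁ + Bx)² + By²)) = 4.64072°
λₘ = λ₁ + atan2(By, cos φ₁ + Bx) = -124.13595°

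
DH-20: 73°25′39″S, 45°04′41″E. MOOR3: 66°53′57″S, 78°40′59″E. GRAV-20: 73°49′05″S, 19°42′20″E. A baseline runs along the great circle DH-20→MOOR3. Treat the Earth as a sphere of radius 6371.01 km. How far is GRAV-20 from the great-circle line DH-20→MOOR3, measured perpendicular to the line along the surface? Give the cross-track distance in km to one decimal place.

DH-20: φ = -73.42750°, λ = +45.07806°
MOOR3: φ = -66.89917°, λ = +78.68306°
GRAV-20: φ = -73.81806°, λ = +19.70556°
δ₁₃ = central angle DH-20→GRAV-20 = 0.124102 rad  (haversine)
θ₁₃ = bearing DH-20→GRAV-20 = 254.739°,  θ₁₂ = bearing DH-20→MOOR3 = 76.822°
dₓₜ = R·arcsin(sin δ₁₃ · sin(θ₁₃ − θ₁₂)) = 6371.01·arcsin(0.12378·sin(177.917°)) = 28.659 km
|dₓₜ| = 28.659 km

28.7 km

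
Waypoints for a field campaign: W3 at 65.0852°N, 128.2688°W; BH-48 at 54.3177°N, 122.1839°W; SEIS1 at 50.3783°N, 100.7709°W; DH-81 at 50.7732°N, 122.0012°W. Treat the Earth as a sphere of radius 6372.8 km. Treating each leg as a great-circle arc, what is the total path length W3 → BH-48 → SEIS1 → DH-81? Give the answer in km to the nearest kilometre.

W3→BH-48: c = 0.195200 rad, d = 1243.97 km
BH-48→SEIS1: c = 0.237365 rad, d = 1512.68 km
SEIS1→DH-81: c = 0.234605 rad, d = 1495.09 km
Total = 1243.97 + 1512.68 + 1495.09 = 4251.74 km

4252 km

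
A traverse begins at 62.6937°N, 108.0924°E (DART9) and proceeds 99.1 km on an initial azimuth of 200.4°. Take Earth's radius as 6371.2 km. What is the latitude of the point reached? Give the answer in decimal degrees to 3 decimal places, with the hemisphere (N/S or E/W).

61.857°N

δ = d/R = 99.1/6371.2 = 0.015554 rad
φ₂ = arcsin(sin φ₁ cos δ + cos φ₁ sin δ cos θ)
   = arcsin(0.88857·0.99988 + 0.45875·0.01555·-0.93728) = 61.85681°
λ₂ = λ₁ + atan2(sin θ sin δ cos φ₁, cos δ − sin φ₁ sin φ₂) = 107.43381°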